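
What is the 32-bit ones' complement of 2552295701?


2552295701 ^ 4294967295 = 1742671594

1742671594


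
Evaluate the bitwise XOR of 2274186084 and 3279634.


0b10000111100011010101001101100100 ^ 0b1100100000101100010010 = 0b10000111101111110101100001110110 = 2277464182

2277464182


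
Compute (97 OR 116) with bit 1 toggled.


Step 1: 97 | 116 = 117
Step 2: 117 ^ (1 << 1) = 117 ^ 2 = 119

119


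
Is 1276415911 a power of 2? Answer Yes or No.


0b1001100000101001000111110100111. Multiple bits set => No

No


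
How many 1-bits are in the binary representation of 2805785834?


0b10100111001111001110010011101010 has 18 set bits

18


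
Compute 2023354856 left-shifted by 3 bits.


0b1111000100110011111000111101000 << 3 = 0b1111000100110011111000111101000000 = 16186838848

16186838848


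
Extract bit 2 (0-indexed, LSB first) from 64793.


0b1111110100011001, position 2 = 0

0


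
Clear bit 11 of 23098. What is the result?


23098 & ~(1 << 11) = 21050

21050


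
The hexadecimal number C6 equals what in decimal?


C6 hex = 198 decimal

198


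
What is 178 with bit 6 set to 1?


178 | (1 << 6) = 178 | 64 = 242

242


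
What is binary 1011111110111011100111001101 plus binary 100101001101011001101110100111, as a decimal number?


1011111110111011100111001101 + 100101001101011001101110100111 = 110001001100010101010101110100 = 825316724

825316724


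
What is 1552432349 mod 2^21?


1552432349 & 2097151 = 539869

539869


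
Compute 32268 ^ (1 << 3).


32268 ^ (1 << 3) = 32268 ^ 8 = 32260

32260


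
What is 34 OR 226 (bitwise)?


0b100010 | 0b11100010 = 0b11100010 = 226

226


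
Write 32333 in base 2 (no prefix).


32333 = 111111001001101 in binary

111111001001101


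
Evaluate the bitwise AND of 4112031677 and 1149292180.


0b11110101000110001001111110111101 & 0b1000100100000001100111010010100 = 0b1000100000000001000111010010100 = 1140887188

1140887188


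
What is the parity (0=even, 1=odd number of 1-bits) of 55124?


0b1101011101010100 has 9 ones => parity 1

1


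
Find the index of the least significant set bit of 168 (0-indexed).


0b10101000. Lowest set bit at position 3

3


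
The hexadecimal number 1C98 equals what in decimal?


1C98 hex = 7320 decimal

7320


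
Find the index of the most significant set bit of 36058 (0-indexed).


0b1000110011011010. Highest set bit at position 15

15


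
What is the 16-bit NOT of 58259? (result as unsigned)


~0b1110001110010011 = 0b1110001101100 = 7276 (16-bit unsigned)

7276


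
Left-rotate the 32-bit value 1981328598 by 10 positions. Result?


Rotate 0b1110110000110001010110011010110 left by 10 (32-bit) = 0b1100010101100110101100111011000 = 1655921112

1655921112


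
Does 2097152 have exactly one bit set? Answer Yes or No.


0b1000000000000000000000. Only one bit set => Yes

Yes


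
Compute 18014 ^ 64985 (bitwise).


0b100011001011110 ^ 0b1111110111011001 = 0b1011101110000111 = 48007

48007


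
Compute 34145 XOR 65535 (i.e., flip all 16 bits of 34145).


34145 ^ 65535 = 31390

31390


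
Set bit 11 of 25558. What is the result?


25558 | (1 << 11) = 25558 | 2048 = 27606

27606


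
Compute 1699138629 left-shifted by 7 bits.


0b1100101010001101100110001000101 << 7 = 0b11001010100011011001100010001010000000 = 217489744512

217489744512


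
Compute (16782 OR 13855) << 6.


Step 1: 16782 | 13855 = 30623
Step 2: 30623 << 6 = 1959872

1959872


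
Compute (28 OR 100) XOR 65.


Step 1: 28 | 100 = 124
Step 2: 124 ^ 65 = 61

61


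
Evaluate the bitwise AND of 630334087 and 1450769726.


0b100101100100100010001010000111 & 0b1010110011110001111110100111110 = 0b100000100000010000000000110 = 68165638

68165638


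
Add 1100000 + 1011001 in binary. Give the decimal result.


1100000 + 1011001 = 10111001 = 185

185


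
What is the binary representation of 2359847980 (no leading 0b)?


2359847980 = 10001100101010000110110000101100 in binary

10001100101010000110110000101100


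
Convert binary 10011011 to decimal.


10011011 in decimal = 155

155


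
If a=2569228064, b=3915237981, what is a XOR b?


2569228064 ^ 3915237981 = 1887339901

1887339901


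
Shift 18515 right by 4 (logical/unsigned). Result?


0b100100001010011 >> 4 = 0b10010000101 = 1157

1157


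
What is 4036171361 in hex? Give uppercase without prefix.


4036171361 = F0931661 hex

F0931661


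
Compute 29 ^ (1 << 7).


29 ^ (1 << 7) = 29 ^ 128 = 157

157


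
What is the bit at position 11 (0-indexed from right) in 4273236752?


0b11111110101101000110101100010000, position 11 = 1

1


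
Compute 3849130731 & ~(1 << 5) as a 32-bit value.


3849130731 & ~(1 << 5) = 3849130699

3849130699


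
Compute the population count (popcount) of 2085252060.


0b1111100010010100110101111011100 has 18 set bits

18


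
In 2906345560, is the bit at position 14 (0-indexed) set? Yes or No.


0b10101101001110110101000001011000, bit 14 = 1. Yes

Yes


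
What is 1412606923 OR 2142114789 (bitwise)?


0b1010100001100101010101111001011 | 0b1111111101011100001001111100101 = 0b1111111101111101011101111101111 = 2143206383

2143206383


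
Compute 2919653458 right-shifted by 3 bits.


0b10101110000001100110000001010010 >> 3 = 0b10101110000001100110000001010 = 364956682

364956682


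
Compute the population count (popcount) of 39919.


0b1001101111101111 has 12 set bits

12


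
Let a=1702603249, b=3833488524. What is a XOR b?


1702603249 ^ 3833488524 = 2164641149

2164641149


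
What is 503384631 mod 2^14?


503384631 & 16383 = 2615

2615


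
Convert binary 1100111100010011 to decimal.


1100111100010011 in decimal = 53011

53011


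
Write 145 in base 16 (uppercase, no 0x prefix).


145 = 91 hex

91


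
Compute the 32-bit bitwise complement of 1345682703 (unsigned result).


~0b1010000001101010111110100001111 = 0b10101111110010101000001011110000 = 2949284592 (32-bit unsigned)

2949284592


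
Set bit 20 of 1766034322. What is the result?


1766034322 | (1 << 20) = 1766034322 | 1048576 = 1767082898

1767082898


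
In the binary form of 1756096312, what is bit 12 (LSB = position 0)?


0b1101000101010111110011100111000, position 12 = 0

0


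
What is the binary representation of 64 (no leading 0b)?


64 = 1000000 in binary

1000000


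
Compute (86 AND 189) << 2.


Step 1: 86 & 189 = 20
Step 2: 20 << 2 = 80

80


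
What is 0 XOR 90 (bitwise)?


0b0 ^ 0b1011010 = 0b1011010 = 90

90


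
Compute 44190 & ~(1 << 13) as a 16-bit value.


44190 & ~(1 << 13) = 35998

35998


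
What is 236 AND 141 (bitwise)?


0b11101100 & 0b10001101 = 0b10001100 = 140

140


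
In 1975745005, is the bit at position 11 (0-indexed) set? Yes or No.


0b1110101110000110111100111101101, bit 11 = 1. Yes

Yes


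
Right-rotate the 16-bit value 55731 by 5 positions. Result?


Rotate 0b1101100110110011 right by 5 (16-bit) = 0b1001111011001101 = 40653

40653


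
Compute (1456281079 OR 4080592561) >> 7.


Step 1: 1456281079 | 4080592561 = 4160616439
Step 2: 4160616439 >> 7 = 32504815

32504815


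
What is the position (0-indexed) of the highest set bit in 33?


0b100001. Highest set bit at position 5

5


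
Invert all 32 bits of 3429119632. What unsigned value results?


3429119632 ^ 4294967295 = 865847663

865847663


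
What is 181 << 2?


0b10110101 << 2 = 0b1011010100 = 724

724


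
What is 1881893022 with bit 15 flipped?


1881893022 ^ (1 << 15) = 1881893022 ^ 32768 = 1881925790

1881925790


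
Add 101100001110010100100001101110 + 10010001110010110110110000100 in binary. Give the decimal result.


101100001110010100100001101110 + 10010001110010110110110000100 = 111110011100101011010111110010 = 1047705074

1047705074


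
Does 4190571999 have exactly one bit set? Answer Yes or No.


0b11111001110001110000110111011111. Multiple bits set => No

No


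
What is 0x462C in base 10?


462C hex = 17964 decimal

17964


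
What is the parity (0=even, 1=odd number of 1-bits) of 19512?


0b100110000111000 has 6 ones => parity 0

0


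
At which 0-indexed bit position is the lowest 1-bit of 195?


0b11000011. Lowest set bit at position 0

0


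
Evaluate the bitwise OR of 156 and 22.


0b10011100 | 0b10110 = 0b10011110 = 158

158


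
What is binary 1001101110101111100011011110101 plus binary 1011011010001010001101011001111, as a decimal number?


1001101110101111100011011110101 + 1011011010001010001101011001111 = 10101001000111001110000111000100 = 2837242308

2837242308


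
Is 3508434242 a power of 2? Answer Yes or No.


0b11010001000111100111010101000010. Multiple bits set => No

No


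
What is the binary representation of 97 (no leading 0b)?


97 = 1100001 in binary

1100001


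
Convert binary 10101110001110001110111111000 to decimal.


10101110001110001110111111000 in decimal = 365370872

365370872


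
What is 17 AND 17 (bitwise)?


0b10001 & 0b10001 = 0b10001 = 17

17


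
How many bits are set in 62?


0b111110 has 5 set bits

5


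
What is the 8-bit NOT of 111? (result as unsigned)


~0b1101111 = 0b10010000 = 144 (8-bit unsigned)

144


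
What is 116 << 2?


0b1110100 << 2 = 0b111010000 = 464

464


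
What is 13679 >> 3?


0b11010101101111 >> 3 = 0b11010101101 = 1709

1709


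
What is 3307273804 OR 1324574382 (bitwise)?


0b11000101001000001111111001001100 | 0b1001110111100110110011010101110 = 0b11001111111100111111111011101110 = 3488874222

3488874222


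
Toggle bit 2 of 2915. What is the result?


2915 ^ (1 << 2) = 2915 ^ 4 = 2919

2919


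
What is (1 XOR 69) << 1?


Step 1: 1 ^ 69 = 68
Step 2: 68 << 1 = 136

136


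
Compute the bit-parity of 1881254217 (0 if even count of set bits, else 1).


0b1110000001000011010100101001001 has 12 ones => parity 0

0


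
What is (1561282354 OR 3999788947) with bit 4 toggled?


Step 1: 1561282354 | 3999788947 = 4285525939
Step 2: 4285525939 ^ (1 << 4) = 4285525939 ^ 16 = 4285525923

4285525923


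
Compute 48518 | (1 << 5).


48518 | (1 << 5) = 48518 | 32 = 48550

48550


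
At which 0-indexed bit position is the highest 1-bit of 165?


0b10100101. Highest set bit at position 7

7


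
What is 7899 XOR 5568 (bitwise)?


0b1111011011011 ^ 0b1010111000000 = 0b101100011011 = 2843

2843


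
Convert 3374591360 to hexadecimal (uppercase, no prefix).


3374591360 = C9242D80 hex

C9242D80


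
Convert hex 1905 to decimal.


1905 hex = 6405 decimal

6405


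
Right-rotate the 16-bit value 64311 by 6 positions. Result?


Rotate 0b1111101100110111 right by 6 (16-bit) = 0b1101111111101100 = 57324

57324


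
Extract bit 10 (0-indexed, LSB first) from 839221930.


0b110010000001011000001010101010, position 10 = 0

0


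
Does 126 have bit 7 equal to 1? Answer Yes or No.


0b1111110, bit 7 = 0. No

No


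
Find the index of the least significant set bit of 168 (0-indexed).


0b10101000. Lowest set bit at position 3

3


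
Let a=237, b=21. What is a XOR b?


237 ^ 21 = 248

248


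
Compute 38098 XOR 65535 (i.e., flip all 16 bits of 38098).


38098 ^ 65535 = 27437

27437


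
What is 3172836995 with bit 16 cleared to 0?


3172836995 & ~(1 << 16) = 3172771459

3172771459


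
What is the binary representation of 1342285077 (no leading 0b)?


1342285077 = 1010000000000011010010100010101 in binary

1010000000000011010010100010101


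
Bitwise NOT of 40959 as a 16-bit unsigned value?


~0b1001111111111111 = 0b110000000000000 = 24576 (16-bit unsigned)

24576


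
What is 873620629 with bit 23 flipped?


873620629 ^ (1 << 23) = 873620629 ^ 8388608 = 882009237

882009237


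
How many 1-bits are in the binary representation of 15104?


0b11101100000000 has 5 set bits

5


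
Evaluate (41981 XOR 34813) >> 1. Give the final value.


Step 1: 41981 ^ 34813 = 9216
Step 2: 9216 >> 1 = 4608

4608


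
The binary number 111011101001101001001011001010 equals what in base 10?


111011101001101001001011001010 in decimal = 1000772298

1000772298


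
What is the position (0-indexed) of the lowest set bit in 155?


0b10011011. Lowest set bit at position 0

0


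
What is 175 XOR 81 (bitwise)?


0b10101111 ^ 0b1010001 = 0b11111110 = 254

254


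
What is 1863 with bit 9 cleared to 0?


1863 & ~(1 << 9) = 1351

1351


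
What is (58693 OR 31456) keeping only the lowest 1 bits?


Step 1: 58693 | 31456 = 65509
Step 2: 65509 & 1 = 1

1


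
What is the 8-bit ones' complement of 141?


141 ^ 255 = 114

114


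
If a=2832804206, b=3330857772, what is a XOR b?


2832804206 ^ 3330857772 = 1850864194

1850864194


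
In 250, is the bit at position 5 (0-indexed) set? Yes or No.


0b11111010, bit 5 = 1. Yes

Yes


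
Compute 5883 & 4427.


0b1011011111011 & 0b1000101001011 = 0b1000001001011 = 4171

4171


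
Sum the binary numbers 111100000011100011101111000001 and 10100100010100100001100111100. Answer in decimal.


111100000011100011101111000001 + 10100100010100100001100111100 = 1010000100110000111111011111101 = 1352171261

1352171261


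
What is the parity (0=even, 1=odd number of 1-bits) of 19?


0b10011 has 3 ones => parity 1

1


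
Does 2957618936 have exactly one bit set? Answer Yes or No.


0b10110000010010011010111011111000. Multiple bits set => No

No


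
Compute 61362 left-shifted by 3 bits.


0b1110111110110010 << 3 = 0b1110111110110010000 = 490896

490896


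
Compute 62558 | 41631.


0b1111010001011110 | 0b1010001010011111 = 0b1111011011011111 = 63199

63199


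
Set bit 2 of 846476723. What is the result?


846476723 | (1 << 2) = 846476723 | 4 = 846476727

846476727


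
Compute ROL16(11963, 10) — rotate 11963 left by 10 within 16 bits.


Rotate 0b10111010111011 left by 10 (16-bit) = 0b1110110010111010 = 60602

60602


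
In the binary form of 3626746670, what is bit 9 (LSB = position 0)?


0b11011000001010111100001100101110, position 9 = 1

1


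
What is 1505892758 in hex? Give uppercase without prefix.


1505892758 = 59C21996 hex

59C21996


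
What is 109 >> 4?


0b1101101 >> 4 = 0b110 = 6

6


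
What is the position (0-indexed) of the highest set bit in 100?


0b1100100. Highest set bit at position 6

6


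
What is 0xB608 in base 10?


B608 hex = 46600 decimal

46600


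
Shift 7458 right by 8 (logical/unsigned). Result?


0b1110100100010 >> 8 = 0b11101 = 29

29


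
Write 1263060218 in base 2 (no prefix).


1263060218 = 1001011010010001100010011111010 in binary

1001011010010001100010011111010


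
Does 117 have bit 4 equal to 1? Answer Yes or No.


0b1110101, bit 4 = 1. Yes

Yes


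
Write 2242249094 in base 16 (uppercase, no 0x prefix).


2242249094 = 85A60186 hex

85A60186


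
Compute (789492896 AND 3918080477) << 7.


Step 1: 789492896 & 3918080477 = 688398464
Step 2: 688398464 << 7 = 88115003392

88115003392


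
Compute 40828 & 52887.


0b1001111101111100 & 0b1100111010010111 = 0b1000111000010100 = 36372

36372


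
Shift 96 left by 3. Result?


0b1100000 << 3 = 0b1100000000 = 768

768


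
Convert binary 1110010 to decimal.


1110010 in decimal = 114

114


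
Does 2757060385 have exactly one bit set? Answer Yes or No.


0b10100100010101010110011100100001. Multiple bits set => No

No


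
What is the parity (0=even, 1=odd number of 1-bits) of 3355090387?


0b11000111111110101001110111010011 has 21 ones => parity 1

1


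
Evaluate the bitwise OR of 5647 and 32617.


0b1011000001111 | 0b111111101101001 = 0b111111101101111 = 32623

32623


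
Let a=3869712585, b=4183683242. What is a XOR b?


3869712585 ^ 4183683242 = 536531043

536531043


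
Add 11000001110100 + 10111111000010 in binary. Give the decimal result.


11000001110100 + 10111111000010 = 110000000110110 = 24630

24630


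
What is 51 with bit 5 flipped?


51 ^ (1 << 5) = 51 ^ 32 = 19

19


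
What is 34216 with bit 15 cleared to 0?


34216 & ~(1 << 15) = 1448

1448


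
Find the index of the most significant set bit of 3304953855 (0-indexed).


0b11000100111111011001011111111111. Highest set bit at position 31

31


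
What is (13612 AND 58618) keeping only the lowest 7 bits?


Step 1: 13612 & 58618 = 9256
Step 2: 9256 & 127 = 40

40


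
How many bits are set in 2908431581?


0b10101101010110110010010011011101 has 18 set bits

18


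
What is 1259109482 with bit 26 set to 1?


1259109482 | (1 << 26) = 1259109482 | 67108864 = 1326218346

1326218346


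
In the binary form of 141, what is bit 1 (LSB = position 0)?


0b10001101, position 1 = 0

0


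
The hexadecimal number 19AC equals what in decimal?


19AC hex = 6572 decimal

6572


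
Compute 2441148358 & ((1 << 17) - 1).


2441148358 & 131071 = 63430

63430


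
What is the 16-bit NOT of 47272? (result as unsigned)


~0b1011100010101000 = 0b100011101010111 = 18263 (16-bit unsigned)

18263


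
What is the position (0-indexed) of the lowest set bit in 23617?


0b101110001000001. Lowest set bit at position 0

0


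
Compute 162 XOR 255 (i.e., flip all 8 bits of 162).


162 ^ 255 = 93

93


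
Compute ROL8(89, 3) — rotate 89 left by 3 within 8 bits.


Rotate 0b1011001 left by 3 (8-bit) = 0b11001010 = 202

202


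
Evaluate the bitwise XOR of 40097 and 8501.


0b1001110010100001 ^ 0b10000100110101 = 0b1011110110010100 = 48532

48532


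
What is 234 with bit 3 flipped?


234 ^ (1 << 3) = 234 ^ 8 = 226

226


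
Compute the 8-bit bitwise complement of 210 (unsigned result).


~0b11010010 = 0b101101 = 45 (8-bit unsigned)

45


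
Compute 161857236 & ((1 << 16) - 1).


161857236 & 65535 = 48852

48852


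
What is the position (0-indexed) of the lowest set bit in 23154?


0b101101001110010. Lowest set bit at position 1

1


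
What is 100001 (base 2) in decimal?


100001 in decimal = 33

33


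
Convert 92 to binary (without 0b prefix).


92 = 1011100 in binary

1011100


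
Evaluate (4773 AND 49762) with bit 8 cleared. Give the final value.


Step 1: 4773 & 49762 = 544
Step 2: 544 & ~(1 << 8) = 544

544


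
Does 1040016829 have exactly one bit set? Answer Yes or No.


0b111101111111010110010110111101. Multiple bits set => No

No


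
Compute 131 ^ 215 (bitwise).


0b10000011 ^ 0b11010111 = 0b1010100 = 84

84


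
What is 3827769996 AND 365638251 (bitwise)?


0b11100100001001110010001010001100 & 0b10101110010110011001001101011 = 0b100000000110010001000001000 = 67314184

67314184


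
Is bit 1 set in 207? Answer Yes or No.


0b11001111, bit 1 = 1. Yes

Yes


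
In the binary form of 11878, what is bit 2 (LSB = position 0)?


0b10111001100110, position 2 = 1

1


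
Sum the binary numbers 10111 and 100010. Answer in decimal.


10111 + 100010 = 111001 = 57

57


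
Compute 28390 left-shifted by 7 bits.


0b110111011100110 << 7 = 0b1101110111001100000000 = 3633920

3633920


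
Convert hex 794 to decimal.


794 hex = 1940 decimal

1940


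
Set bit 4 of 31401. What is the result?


31401 | (1 << 4) = 31401 | 16 = 31417

31417


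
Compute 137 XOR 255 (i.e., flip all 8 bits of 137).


137 ^ 255 = 118

118


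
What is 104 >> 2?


0b1101000 >> 2 = 0b11010 = 26

26


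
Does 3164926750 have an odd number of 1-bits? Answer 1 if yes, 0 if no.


0b10111100101001001111001100011110 has 18 ones => parity 0

0


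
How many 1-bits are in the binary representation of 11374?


0b10110001101110 has 8 set bits

8


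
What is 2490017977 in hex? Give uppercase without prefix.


2490017977 = 946AA8B9 hex

946AA8B9


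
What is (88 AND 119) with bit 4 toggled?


Step 1: 88 & 119 = 80
Step 2: 80 ^ (1 << 4) = 80 ^ 16 = 64

64


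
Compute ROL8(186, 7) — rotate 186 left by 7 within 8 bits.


Rotate 0b10111010 left by 7 (8-bit) = 0b1011101 = 93

93


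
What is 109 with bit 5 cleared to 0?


109 & ~(1 << 5) = 77

77


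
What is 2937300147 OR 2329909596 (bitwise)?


0b10101111000100111010010010110011 | 0b10001010110111111001100101011100 = 0b10101111110111111011110111111111 = 2950675967

2950675967


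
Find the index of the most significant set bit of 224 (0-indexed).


0b11100000. Highest set bit at position 7

7


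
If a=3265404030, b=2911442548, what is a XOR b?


3265404030 ^ 2911442548 = 1865091594

1865091594


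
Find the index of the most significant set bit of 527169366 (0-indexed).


0b11111011010111111011101010110. Highest set bit at position 28

28


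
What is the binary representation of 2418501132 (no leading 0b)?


2418501132 = 10010000001001110110011000001100 in binary

10010000001001110110011000001100


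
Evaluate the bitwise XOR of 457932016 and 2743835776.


0b11011010010110111110011110000 ^ 0b10100011100010111001110010000000 = 0b10111000110000001110000001110000 = 3099648112

3099648112


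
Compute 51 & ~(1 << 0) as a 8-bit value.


51 & ~(1 << 0) = 50

50


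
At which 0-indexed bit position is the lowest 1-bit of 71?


0b1000111. Lowest set bit at position 0

0


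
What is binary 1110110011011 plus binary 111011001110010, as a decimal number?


1110110011011 + 111011001110010 = 1001010000001101 = 37901

37901


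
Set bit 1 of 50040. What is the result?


50040 | (1 << 1) = 50040 | 2 = 50042

50042


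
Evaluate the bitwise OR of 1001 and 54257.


0b1111101001 | 0b1101001111110001 = 0b1101001111111001 = 54265

54265


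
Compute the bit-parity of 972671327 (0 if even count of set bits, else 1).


0b111001111110011100100101011111 has 20 ones => parity 0

0


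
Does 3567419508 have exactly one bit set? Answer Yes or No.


0b11010100101000101000000001110100. Multiple bits set => No

No


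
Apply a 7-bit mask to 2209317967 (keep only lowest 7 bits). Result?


2209317967 & 127 = 79

79


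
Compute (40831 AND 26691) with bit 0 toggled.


Step 1: 40831 & 26691 = 2115
Step 2: 2115 ^ (1 << 0) = 2115 ^ 1 = 2114

2114


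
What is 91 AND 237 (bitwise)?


0b1011011 & 0b11101101 = 0b1001001 = 73

73


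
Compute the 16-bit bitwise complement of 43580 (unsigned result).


~0b1010101000111100 = 0b101010111000011 = 21955 (16-bit unsigned)

21955


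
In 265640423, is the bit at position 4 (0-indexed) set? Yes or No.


0b1111110101010101100111100111, bit 4 = 0. No

No


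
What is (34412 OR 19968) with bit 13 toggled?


Step 1: 34412 | 19968 = 52844
Step 2: 52844 ^ (1 << 13) = 52844 ^ 8192 = 61036

61036


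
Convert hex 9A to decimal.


9A hex = 154 decimal

154


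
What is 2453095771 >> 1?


0b10010010001101110100010101011011 >> 1 = 0b1001001000110111010001010101101 = 1226547885

1226547885


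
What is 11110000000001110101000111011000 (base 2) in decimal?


11110000000001110101000111011000 in decimal = 4027011544

4027011544


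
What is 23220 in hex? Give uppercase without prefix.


23220 = 5AB4 hex

5AB4


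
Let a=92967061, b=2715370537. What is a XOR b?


92967061 ^ 2715370537 = 2756957372

2756957372


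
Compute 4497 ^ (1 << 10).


4497 ^ (1 << 10) = 4497 ^ 1024 = 5521

5521


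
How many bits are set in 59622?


0b1110100011100110 has 9 set bits

9


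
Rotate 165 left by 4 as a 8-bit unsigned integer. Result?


Rotate 0b10100101 left by 4 (8-bit) = 0b1011010 = 90

90


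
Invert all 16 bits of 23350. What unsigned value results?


23350 ^ 65535 = 42185

42185


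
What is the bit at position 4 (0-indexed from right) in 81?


0b1010001, position 4 = 1

1


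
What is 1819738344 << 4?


0b1101100011101110000000011101000 << 4 = 0b11011000111011100000000111010000000 = 29115813504

29115813504


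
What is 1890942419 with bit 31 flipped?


1890942419 ^ (1 << 31) = 1890942419 ^ 2147483648 = 4038426067

4038426067


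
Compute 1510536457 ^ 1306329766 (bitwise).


0b1011010000010001111010100001001 ^ 0b1001101110111010000001010100110 = 0b10111110101011111011110101111 = 399898543

399898543


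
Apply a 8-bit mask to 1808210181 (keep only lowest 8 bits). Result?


1808210181 & 255 = 5

5


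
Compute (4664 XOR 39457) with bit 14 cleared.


Step 1: 4664 ^ 39457 = 34841
Step 2: 34841 & ~(1 << 14) = 34841

34841


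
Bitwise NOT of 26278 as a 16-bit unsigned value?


~0b110011010100110 = 0b1001100101011001 = 39257 (16-bit unsigned)

39257


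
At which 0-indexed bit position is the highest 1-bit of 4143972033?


0b11110110111111111111111011000001. Highest set bit at position 31

31


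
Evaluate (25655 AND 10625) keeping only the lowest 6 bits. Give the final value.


Step 1: 25655 & 10625 = 8193
Step 2: 8193 & 63 = 1

1


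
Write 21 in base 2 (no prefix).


21 = 10101 in binary

10101


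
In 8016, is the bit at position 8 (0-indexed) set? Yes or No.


0b1111101010000, bit 8 = 1. Yes

Yes


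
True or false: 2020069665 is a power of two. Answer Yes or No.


0b1111000011001111101000100100001. Multiple bits set => No

No


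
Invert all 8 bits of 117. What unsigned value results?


117 ^ 255 = 138

138


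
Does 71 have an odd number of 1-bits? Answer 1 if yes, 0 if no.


0b1000111 has 4 ones => parity 0

0


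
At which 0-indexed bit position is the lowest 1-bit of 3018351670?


0b10110011111010000110010000110110. Lowest set bit at position 1

1


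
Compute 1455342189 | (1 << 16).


1455342189 | (1 << 16) = 1455342189 | 65536 = 1455407725

1455407725


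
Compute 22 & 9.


0b10110 & 0b1001 = 0b0 = 0

0


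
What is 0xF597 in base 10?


F597 hex = 62871 decimal

62871


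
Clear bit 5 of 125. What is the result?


125 & ~(1 << 5) = 93

93


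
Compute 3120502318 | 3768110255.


0b10111001111111110001011000101110 | 0b11100000100110001100110010101111 = 0b11111001111111111101111010101111 = 4194295471

4194295471


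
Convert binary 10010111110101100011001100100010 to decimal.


10010111110101100011001100100010 in decimal = 2547397410

2547397410


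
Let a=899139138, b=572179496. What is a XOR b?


899139138 ^ 572179496 = 395117162

395117162


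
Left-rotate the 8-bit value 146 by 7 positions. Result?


Rotate 0b10010010 left by 7 (8-bit) = 0b1001001 = 73

73


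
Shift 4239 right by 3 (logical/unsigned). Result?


0b1000010001111 >> 3 = 0b1000010001 = 529

529


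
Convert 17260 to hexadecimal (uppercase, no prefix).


17260 = 436C hex

436C


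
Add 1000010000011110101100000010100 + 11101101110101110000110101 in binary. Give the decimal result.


1000010000011110101100000010100 + 11101101110101110000110101 = 1000101110001101011010001001001 = 1170650185

1170650185


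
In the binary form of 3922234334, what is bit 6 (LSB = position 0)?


0b11101001110010001000101111011110, position 6 = 1

1


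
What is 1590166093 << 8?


0b1011110110010000000001001001101 << 8 = 0b101111011001000000000100100110100000000 = 407082519808

407082519808


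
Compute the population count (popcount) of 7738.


0b1111000111010 has 8 set bits

8


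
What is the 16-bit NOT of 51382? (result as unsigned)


~0b1100100010110110 = 0b11011101001001 = 14153 (16-bit unsigned)

14153


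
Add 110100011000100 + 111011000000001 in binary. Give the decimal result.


110100011000100 + 111011000000001 = 1101111011000101 = 57029

57029


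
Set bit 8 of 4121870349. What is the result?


4121870349 | (1 << 8) = 4121870349 | 256 = 4121870605

4121870605


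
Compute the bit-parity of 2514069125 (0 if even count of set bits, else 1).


0b10010101110110011010011010000101 has 16 ones => parity 0

0


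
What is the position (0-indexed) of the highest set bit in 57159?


0b1101111101000111. Highest set bit at position 15

15


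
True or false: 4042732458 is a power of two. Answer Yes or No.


0b11110000111101110011001110101010. Multiple bits set => No

No


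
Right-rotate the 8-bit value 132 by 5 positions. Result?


Rotate 0b10000100 right by 5 (8-bit) = 0b100100 = 36

36


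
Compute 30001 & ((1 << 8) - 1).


30001 & 255 = 49

49


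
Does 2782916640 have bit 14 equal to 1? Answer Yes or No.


0b10100101110111111111000000100000, bit 14 = 1. Yes

Yes


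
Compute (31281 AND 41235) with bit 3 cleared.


Step 1: 31281 & 41235 = 8209
Step 2: 8209 & ~(1 << 3) = 8209

8209


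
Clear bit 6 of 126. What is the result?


126 & ~(1 << 6) = 62

62


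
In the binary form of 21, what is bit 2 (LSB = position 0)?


0b10101, position 2 = 1

1


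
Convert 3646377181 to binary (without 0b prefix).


3646377181 = 11011001010101110100110011011101 in binary

11011001010101110100110011011101


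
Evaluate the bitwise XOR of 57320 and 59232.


0b1101111111101000 ^ 0b1110011101100000 = 0b11100010001000 = 14472

14472


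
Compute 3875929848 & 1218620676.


0b11100111000001011111111011111000 & 0b1001000101000101010110100000100 = 0b1000000000000001010110000000000 = 1073785856

1073785856


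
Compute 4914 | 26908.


0b1001100110010 | 0b110100100011100 = 0b111101100111110 = 31550

31550


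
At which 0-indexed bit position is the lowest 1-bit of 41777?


0b1010001100110001. Lowest set bit at position 0

0


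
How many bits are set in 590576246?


0b100011001100110111101001110110 has 17 set bits

17


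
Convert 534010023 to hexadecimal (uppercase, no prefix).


534010023 = 1FD458A7 hex

1FD458A7


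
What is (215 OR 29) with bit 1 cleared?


Step 1: 215 | 29 = 223
Step 2: 223 & ~(1 << 1) = 221

221


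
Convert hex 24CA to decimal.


24CA hex = 9418 decimal

9418


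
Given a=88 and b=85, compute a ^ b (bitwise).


88 ^ 85 = 13

13


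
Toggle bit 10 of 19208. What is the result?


19208 ^ (1 << 10) = 19208 ^ 1024 = 20232

20232


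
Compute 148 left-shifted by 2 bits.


0b10010100 << 2 = 0b1001010000 = 592

592


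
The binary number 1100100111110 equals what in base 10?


1100100111110 in decimal = 6462

6462


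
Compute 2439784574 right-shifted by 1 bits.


0b10010001011011000010100001111110 >> 1 = 0b1001000101101100001010000111111 = 1219892287

1219892287


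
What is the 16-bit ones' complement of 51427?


51427 ^ 65535 = 14108

14108


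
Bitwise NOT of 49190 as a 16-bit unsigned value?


~0b1100000000100110 = 0b11111111011001 = 16345 (16-bit unsigned)

16345


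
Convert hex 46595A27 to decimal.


46595A27 hex = 1180260903 decimal

1180260903


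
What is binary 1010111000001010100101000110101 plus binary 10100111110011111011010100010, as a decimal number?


1010111000001010100101000110101 + 10100111110011111011010100010 = 1101011111111110100000011010111 = 1811890391

1811890391


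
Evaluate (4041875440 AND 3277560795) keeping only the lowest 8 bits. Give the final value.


Step 1: 4041875440 & 3277560795 = 3226082256
Step 2: 3226082256 & 255 = 208

208


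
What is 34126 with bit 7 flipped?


34126 ^ (1 << 7) = 34126 ^ 128 = 34254

34254


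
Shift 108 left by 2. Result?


0b1101100 << 2 = 0b110110000 = 432

432


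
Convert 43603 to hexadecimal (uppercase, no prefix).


43603 = AA53 hex

AA53


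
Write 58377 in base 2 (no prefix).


58377 = 1110010000001001 in binary

1110010000001001


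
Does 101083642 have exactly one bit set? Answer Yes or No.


0b110000001100110100111111010. Multiple bits set => No

No


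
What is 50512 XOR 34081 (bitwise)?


0b1100010101010000 ^ 0b1000010100100001 = 0b100000001110001 = 16497

16497


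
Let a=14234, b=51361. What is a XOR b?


14234 ^ 51361 = 65339

65339


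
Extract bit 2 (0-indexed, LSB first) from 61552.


0b1111000001110000, position 2 = 0

0


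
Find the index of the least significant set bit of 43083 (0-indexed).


0b1010100001001011. Lowest set bit at position 0

0


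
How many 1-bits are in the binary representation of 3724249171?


0b11011101111110111000100001010011 has 19 set bits

19


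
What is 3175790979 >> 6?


0b10111101010010101011100110000011 >> 6 = 0b10111101010010101011100110 = 49621734

49621734


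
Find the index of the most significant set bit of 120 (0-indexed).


0b1111000. Highest set bit at position 6

6


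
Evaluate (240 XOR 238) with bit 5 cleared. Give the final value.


Step 1: 240 ^ 238 = 30
Step 2: 30 & ~(1 << 5) = 30

30


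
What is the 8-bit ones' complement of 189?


189 ^ 255 = 66

66


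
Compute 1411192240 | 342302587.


0b1010100000111010001010110110000 | 0b10100011001110001111101111011 = 0b1010100011111110001111111111011 = 1417617403

1417617403


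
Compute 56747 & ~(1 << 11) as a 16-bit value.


56747 & ~(1 << 11) = 54699

54699


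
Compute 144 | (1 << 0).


144 | (1 << 0) = 144 | 1 = 145

145


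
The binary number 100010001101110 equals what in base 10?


100010001101110 in decimal = 17518

17518


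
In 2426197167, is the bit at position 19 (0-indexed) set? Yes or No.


0b10010000100111001101010010101111, bit 19 = 1. Yes

Yes


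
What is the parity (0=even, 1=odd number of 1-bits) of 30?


0b11110 has 4 ones => parity 0

0


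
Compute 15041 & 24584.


0b11101011000001 & 0b110000000001000 = 0b10000000000000 = 8192

8192


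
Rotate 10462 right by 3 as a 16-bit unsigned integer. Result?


Rotate 0b10100011011110 right by 3 (16-bit) = 0b1100010100011011 = 50459

50459


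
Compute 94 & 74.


0b1011110 & 0b1001010 = 0b1001010 = 74

74


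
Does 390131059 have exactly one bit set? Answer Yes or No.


0b10111010000001110110101110011. Multiple bits set => No

No


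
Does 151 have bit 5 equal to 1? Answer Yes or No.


0b10010111, bit 5 = 0. No

No


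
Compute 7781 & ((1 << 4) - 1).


7781 & 15 = 5

5


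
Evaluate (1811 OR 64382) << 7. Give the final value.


Step 1: 1811 | 64382 = 65407
Step 2: 65407 << 7 = 8372096

8372096


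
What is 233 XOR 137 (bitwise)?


0b11101001 ^ 0b10001001 = 0b1100000 = 96

96


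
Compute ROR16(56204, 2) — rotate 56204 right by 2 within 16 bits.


Rotate 0b1101101110001100 right by 2 (16-bit) = 0b11011011100011 = 14051

14051


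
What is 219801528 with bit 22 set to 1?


219801528 | (1 << 22) = 219801528 | 4194304 = 223995832

223995832


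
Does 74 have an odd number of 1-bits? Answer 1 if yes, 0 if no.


0b1001010 has 3 ones => parity 1

1


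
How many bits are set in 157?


0b10011101 has 5 set bits

5


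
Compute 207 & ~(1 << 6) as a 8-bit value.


207 & ~(1 << 6) = 143

143


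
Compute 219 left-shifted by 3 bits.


0b11011011 << 3 = 0b11011011000 = 1752

1752


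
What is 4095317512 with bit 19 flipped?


4095317512 ^ (1 << 19) = 4095317512 ^ 524288 = 4094793224

4094793224


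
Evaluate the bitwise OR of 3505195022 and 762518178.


0b11010000111011010000100000001110 | 0b101101011100110001101010100010 = 0b11111101111111110001101010101110 = 4261354158

4261354158


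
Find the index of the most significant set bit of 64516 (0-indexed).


0b1111110000000100. Highest set bit at position 15

15


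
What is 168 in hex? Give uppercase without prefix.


168 = A8 hex

A8


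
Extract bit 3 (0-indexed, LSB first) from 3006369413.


0b10110011001100011000111010000101, position 3 = 0

0


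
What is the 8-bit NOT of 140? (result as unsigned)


~0b10001100 = 0b1110011 = 115 (8-bit unsigned)

115


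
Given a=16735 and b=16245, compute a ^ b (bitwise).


16735 ^ 16245 = 32298

32298


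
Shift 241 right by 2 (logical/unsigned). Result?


0b11110001 >> 2 = 0b111100 = 60

60


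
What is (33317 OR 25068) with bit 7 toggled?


Step 1: 33317 | 25068 = 58349
Step 2: 58349 ^ (1 << 7) = 58349 ^ 128 = 58221

58221


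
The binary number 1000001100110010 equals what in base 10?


1000001100110010 in decimal = 33586

33586


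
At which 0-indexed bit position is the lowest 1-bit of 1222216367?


0b1001000110110011000101010101111. Lowest set bit at position 0

0


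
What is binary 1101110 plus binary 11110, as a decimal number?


1101110 + 11110 = 10001100 = 140

140


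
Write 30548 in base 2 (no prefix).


30548 = 111011101010100 in binary

111011101010100


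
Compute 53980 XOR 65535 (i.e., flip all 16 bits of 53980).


53980 ^ 65535 = 11555

11555


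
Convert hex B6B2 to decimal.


B6B2 hex = 46770 decimal

46770


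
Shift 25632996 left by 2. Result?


0b1100001110010000011100100 << 2 = 0b110000111001000001110010000 = 102531984

102531984


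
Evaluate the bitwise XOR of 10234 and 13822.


0b10011111111010 ^ 0b11010111111110 = 0b1001000000100 = 4612

4612


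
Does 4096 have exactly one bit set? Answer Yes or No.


0b1000000000000. Only one bit set => Yes

Yes


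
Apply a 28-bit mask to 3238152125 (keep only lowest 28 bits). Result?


3238152125 & 268435455 = 16926653

16926653


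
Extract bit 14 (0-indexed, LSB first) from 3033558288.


0b10110100110100000110110100010000, position 14 = 1

1


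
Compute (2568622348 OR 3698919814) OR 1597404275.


Step 1: 2568622348 | 3698919814 = 3715832206
Step 2: 3715832206 | 1597404275 = 3749674495

3749674495


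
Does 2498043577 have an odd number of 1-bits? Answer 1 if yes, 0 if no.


0b10010100111001010001111010111001 has 17 ones => parity 1

1


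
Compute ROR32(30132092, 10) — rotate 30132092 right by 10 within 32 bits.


Rotate 0b1110010111100011101111100 right by 10 (32-bit) = 0b11011111000000000111001011110001 = 3741348593

3741348593


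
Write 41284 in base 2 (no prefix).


41284 = 1010000101000100 in binary

1010000101000100


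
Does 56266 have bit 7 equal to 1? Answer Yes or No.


0b1101101111001010, bit 7 = 1. Yes

Yes


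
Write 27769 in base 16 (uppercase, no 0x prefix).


27769 = 6C79 hex

6C79


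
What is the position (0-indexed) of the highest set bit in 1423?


0b10110001111. Highest set bit at position 10

10


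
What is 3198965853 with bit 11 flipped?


3198965853 ^ (1 << 11) = 3198965853 ^ 2048 = 3198963805

3198963805


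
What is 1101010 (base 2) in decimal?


1101010 in decimal = 106

106


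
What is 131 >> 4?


0b10000011 >> 4 = 0b1000 = 8

8


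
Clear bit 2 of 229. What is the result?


229 & ~(1 << 2) = 225

225


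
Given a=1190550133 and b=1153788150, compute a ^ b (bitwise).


1190550133 ^ 1153788150 = 36909699

36909699


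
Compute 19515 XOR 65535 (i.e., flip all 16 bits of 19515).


19515 ^ 65535 = 46020

46020
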